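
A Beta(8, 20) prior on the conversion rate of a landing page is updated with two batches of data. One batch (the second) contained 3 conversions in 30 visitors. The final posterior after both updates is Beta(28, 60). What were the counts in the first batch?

17 conversions and 13 bounces

Because Beta–binomial updating is additive in the counts, the combined data contributed (α_post−α_prior, β_post−β_prior) successes and failures.
Total across both batches: 28−8=20 conversions, 60−20=40 bounces.
Subtract the second batch: 20−3=17 conversions and 40−27=13 bounces.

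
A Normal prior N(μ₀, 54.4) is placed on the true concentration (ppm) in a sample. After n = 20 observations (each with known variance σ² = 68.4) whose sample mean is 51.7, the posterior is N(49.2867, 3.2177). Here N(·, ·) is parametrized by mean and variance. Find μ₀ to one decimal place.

μ₀ = 10.9

With known observation variance, the Normal–Normal posterior has precision τ_n = τ₀ + n/σ² and mean μ_n = (τ₀μ₀ + (n/σ²)x̄)/τ_n.
Here τ₀ = 1/54.4 = 0.018382 and τ_data = 20/68.4 = 0.292398, so τ_n = 0.310780.
Rearranging for μ₀: μ₀ = (μ_n·τ_n − τ_data·x̄)/τ₀ = (49.2867·0.310780 − 0.292398·51.7) / 0.018382 = 0.200344/0.018382 ≈ 10.9.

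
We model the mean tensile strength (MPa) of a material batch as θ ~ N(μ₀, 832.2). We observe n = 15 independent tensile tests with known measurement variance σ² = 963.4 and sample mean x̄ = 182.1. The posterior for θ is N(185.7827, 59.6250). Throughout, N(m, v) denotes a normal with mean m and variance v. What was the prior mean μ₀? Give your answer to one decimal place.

μ₀ = 233.5

With known observation variance, the Normal–Normal posterior has precision τ_n = τ₀ + n/σ² and mean μ_n = (τ₀μ₀ + (n/σ²)x̄)/τ_n.
Here τ₀ = 1/832.2 = 0.001202 and τ_data = 15/963.4 = 0.015570, so τ_n = 0.016772.
Rearranging for μ₀: μ₀ = (μ_n·τ_n − τ_data·x̄)/τ₀ = (185.7827·0.016772 − 0.015570·182.1) / 0.001202 = 0.280650/0.001202 ≈ 233.5.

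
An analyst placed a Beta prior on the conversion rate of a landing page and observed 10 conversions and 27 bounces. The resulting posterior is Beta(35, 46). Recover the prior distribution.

Beta(25, 19)

Under Beta–binomial conjugacy the posterior parameters are (α+s, β+f).
Subtract the data counts: 35−10=25, 46−27=19.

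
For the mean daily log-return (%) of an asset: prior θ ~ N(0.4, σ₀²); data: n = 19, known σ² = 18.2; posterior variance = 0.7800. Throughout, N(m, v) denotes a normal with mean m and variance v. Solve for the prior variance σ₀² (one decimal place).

For the Normal–Normal model with known σ², precisions add: τ_n = τ₀ + n/σ².
So 1/σ₀² = 1/0.7800 − 19/18.2 = 1.282051 − 1.043956 = 0.238095.
Hence σ₀² = 1/0.238095 ≈ 4.2.

σ₀² = 4.2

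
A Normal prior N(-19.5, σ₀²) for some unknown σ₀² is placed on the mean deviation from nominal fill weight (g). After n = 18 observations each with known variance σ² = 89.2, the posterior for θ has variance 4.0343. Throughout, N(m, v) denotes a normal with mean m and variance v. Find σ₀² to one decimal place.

Posterior precision equals prior precision plus data precision: 1/σ_n² = 1/σ₀² + n/σ².
So 1/σ₀² = 1/4.0343 − 18/89.2 = 0.247874 − 0.201794 = 0.046080.
Hence σ₀² = 1/0.046080 ≈ 21.7.

σ₀² = 21.7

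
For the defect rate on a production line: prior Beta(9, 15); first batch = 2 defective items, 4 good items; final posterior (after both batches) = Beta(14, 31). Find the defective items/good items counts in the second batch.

3 defective items and 12 good items

Sequential conjugate updates are equivalent to a single update on the pooled data, so total successes = posterior α − prior α and total failures = posterior β − prior β.
Total across both batches: 14−9=5 defective items, 31−15=16 good items.
Subtract the first batch: 5−2=3 defective items and 16−4=12 good items.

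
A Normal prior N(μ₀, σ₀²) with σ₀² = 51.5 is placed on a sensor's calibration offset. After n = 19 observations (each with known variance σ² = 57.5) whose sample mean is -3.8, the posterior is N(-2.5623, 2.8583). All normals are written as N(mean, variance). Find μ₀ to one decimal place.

μ₀ = 18.5

The posterior mean is a precision-weighted average: μ_n = (τ₀μ₀ + τ_data·x̄)/(τ₀+τ_data), with τ₀=1/σ₀² and τ_data=n/σ².
Here τ₀ = 1/51.5 = 0.019417 and τ_data = 19/57.5 = 0.330435, so τ_n = 0.349852.
Rearranging for μ₀: μ₀ = (μ_n·τ_n − τ_data·x̄)/τ₀ = (-2.5623·0.349852 − 0.330435·-3.8) / 0.019417 = 0.359227/0.019417 ≈ 18.5.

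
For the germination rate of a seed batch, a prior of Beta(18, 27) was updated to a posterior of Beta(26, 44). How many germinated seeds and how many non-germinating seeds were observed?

8 germinated seeds and 17 non-germinating seeds

Beta is conjugate to the binomial likelihood: posterior = Beta(α+s, β+f).
Match parameters: s=26−18=8, f=44−27=17.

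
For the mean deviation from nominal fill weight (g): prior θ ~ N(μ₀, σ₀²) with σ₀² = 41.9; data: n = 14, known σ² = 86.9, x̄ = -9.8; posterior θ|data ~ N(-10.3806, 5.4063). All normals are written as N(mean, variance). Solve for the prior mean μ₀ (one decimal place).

With known observation variance, the Normal–Normal posterior has precision τ_n = τ₀ + n/σ² and mean μ_n = (τ₀μ₀ + (n/σ²)x̄)/τ_n.
Here τ₀ = 1/41.9 = 0.023866 and τ_data = 14/86.9 = 0.161105, so τ_n = 0.184971.
Rearranging for μ₀: μ₀ = (μ_n·τ_n − τ_data·x̄)/τ₀ = (-10.3806·0.184971 − 0.161105·-9.8) / 0.023866 = -0.341281/0.023866 ≈ -14.3.

μ₀ = -14.3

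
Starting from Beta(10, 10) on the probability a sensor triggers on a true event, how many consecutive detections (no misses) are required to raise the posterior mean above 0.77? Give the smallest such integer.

k = 24

After k detections and 0 misses the posterior is Beta(10+k, 10), with mean (10+k)/(10+10+k).
Set (10+k)/(20+k) > 0.77 and solve: k > (0.77·20 − 10)/(1 − 0.77) = 23.478.
The smallest integer exceeding 23.478 is 24, and checking k=24: (34)/(44) = 0.7727 > 0.77.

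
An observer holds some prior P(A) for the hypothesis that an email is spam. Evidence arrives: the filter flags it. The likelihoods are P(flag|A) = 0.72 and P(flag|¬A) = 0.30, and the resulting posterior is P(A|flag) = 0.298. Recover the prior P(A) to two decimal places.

In odds form, posterior odds = prior odds × likelihood ratio, so prior odds = posterior odds ÷ LR.
Posterior odds = 0.298/(1−0.298) = 0.4245. LR = 0.72/0.30 = 2.4000.
Prior odds = 0.4245/2.4000 = 0.1769, so P(A) = 0.1769/(1+0.1769) ≈ 0.15.

P(A) = 0.15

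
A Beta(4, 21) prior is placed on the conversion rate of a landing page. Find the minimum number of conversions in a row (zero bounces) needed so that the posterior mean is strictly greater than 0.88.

After k conversions and 0 bounces the posterior is Beta(4+k, 21), with mean (4+k)/(4+21+k).
Set (4+k)/(25+k) > 0.88 and solve: k > (0.88·25 − 4)/(1 − 0.88) = 150.000.
The smallest integer exceeding 150.000 is 151.

k = 151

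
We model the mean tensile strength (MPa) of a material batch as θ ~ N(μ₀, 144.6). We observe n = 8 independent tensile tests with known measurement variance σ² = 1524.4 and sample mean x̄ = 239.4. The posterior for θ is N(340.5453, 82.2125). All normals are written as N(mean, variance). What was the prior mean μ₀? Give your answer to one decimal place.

μ₀ = 417.3

The posterior mean is a precision-weighted average: μ_n = (τ₀μ₀ + τ_data·x̄)/(τ₀+τ_data), with τ₀=1/σ₀² and τ_data=n/σ².
Here τ₀ = 1/144.6 = 0.006916 and τ_data = 8/1524.4 = 0.005248, so τ_n = 0.012164.
Rearranging for μ₀: μ₀ = (μ_n·τ_n − τ_data·x̄)/τ₀ = (340.5453·0.012164 − 0.005248·239.4) / 0.006916 = 2.886022/0.006916 ≈ 417.3.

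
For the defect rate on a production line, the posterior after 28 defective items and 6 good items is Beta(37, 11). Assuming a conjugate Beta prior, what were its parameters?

Beta(9, 5)

Beta is conjugate to the binomial likelihood: posterior = Beta(α+s, β+f).
So α = 37 − 28 = 9 and β = 11 − 6 = 5.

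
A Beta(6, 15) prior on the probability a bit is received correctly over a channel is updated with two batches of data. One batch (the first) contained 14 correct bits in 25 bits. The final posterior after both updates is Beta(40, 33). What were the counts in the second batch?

Sequential conjugate updates are equivalent to a single update on the pooled data, so total successes = posterior α − prior α and total failures = posterior β − prior β.
Total across both batches: 40−6=34 correct bits, 33−15=18 errors.
Subtract the first batch: 34−14=20 correct bits and 18−11=7 errors.

20 correct bits and 7 errors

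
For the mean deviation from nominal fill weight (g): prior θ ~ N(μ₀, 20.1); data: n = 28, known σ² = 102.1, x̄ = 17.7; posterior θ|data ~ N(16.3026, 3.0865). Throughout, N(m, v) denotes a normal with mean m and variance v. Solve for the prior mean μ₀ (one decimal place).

μ₀ = 8.6

The posterior mean is a precision-weighted average: μ_n = (τ₀μ₀ + τ_data·x̄)/(τ₀+τ_data), with τ₀=1/σ₀² and τ_data=n/σ².
Here τ₀ = 1/20.1 = 0.049751 and τ_data = 28/102.1 = 0.274241, so τ_n = 0.323992.
Rearranging for μ₀: μ₀ = (μ_n·τ_n − τ_data·x̄)/τ₀ = (16.3026·0.323992 − 0.274241·17.7) / 0.049751 = 0.427846/0.049751 ≈ 8.6.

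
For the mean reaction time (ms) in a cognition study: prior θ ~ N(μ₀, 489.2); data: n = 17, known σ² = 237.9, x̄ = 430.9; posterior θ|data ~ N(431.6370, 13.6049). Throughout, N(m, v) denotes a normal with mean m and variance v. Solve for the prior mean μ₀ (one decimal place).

With known observation variance, the Normal–Normal posterior has precision τ_n = τ₀ + n/σ² and mean μ_n = (τ₀μ₀ + (n/σ²)x̄)/τ_n.
Here τ₀ = 1/489.2 = 0.002044 and τ_data = 17/237.9 = 0.071459, so τ_n = 0.073503.
Rearranging for μ₀: μ₀ = (μ_n·τ_n − τ_data·x̄)/τ₀ = (431.6370·0.073503 − 0.071459·430.9) / 0.002044 = 0.934931/0.002044 ≈ 457.4.

μ₀ = 457.4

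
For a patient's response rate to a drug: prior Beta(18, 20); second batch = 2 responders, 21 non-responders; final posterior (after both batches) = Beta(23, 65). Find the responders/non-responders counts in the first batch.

Because Beta–binomial updating is additive in the counts, the combined data contributed (α_post−α_prior, β_post−β_prior) successes and failures.
Total across both batches: 23−18=5 responders, 65−20=45 non-responders.
Subtract the second batch: 5−2=3 responders and 45−21=24 non-responders.

3 responders and 24 non-responders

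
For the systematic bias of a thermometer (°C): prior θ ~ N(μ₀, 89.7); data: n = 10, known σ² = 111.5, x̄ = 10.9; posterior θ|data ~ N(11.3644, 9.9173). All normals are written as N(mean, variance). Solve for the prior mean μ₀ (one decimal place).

μ₀ = 15.1

With known observation variance, the Normal–Normal posterior has precision τ_n = τ₀ + n/σ² and mean μ_n = (τ₀μ₀ + (n/σ²)x̄)/τ_n.
Here τ₀ = 1/89.7 = 0.011148 and τ_data = 10/111.5 = 0.089686, so τ_n = 0.100834.
Rearranging for μ₀: μ₀ = (μ_n·τ_n − τ_data·x̄)/τ₀ = (11.3644·0.100834 − 0.089686·10.9) / 0.011148 = 0.168341/0.011148 ≈ 15.1.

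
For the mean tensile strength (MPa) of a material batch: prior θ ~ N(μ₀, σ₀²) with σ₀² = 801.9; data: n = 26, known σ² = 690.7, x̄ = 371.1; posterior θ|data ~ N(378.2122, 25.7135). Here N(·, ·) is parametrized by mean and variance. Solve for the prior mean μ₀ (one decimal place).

μ₀ = 592.9

The posterior mean is a precision-weighted average: μ_n = (τ₀μ₀ + τ_data·x̄)/(τ₀+τ_data), with τ₀=1/σ₀² and τ_data=n/σ².
Here τ₀ = 1/801.9 = 0.001247 and τ_data = 26/690.7 = 0.037643, so τ_n = 0.038890.
Rearranging for μ₀: μ₀ = (μ_n·τ_n − τ_data·x̄)/τ₀ = (378.2122·0.038890 − 0.037643·371.1) / 0.001247 = 0.739355/0.001247 ≈ 592.9.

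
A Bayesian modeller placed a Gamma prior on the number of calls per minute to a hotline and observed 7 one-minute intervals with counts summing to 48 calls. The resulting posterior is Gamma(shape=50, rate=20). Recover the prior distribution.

A Gamma(α, β) prior (rate parametrization) on a Poisson rate with n observations summing to S gives posterior Gamma(α+S, β+n).
So α = 50 − 48 = 2 and β = 20 − 7 = 13.

Gamma(shape=2, rate=13)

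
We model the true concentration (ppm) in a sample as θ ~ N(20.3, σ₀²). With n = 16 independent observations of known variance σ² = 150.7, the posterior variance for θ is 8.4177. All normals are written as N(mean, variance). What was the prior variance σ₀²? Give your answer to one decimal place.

σ₀² = 79.2

Posterior precision equals prior precision plus data precision: 1/σ_n² = 1/σ₀² + n/σ².
So 1/σ₀² = 1/8.4177 − 16/150.7 = 0.118797 − 0.106171 = 0.012626.
Hence σ₀² = 1/0.012626 ≈ 79.2.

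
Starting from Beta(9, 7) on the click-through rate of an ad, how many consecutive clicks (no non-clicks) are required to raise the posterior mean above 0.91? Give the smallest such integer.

After k clicks and 0 non-clicks the posterior is Beta(9+k, 7), with mean (9+k)/(9+7+k).
Set (9+k)/(16+k) > 0.91 and solve: k > (0.91·16 − 9)/(1 − 0.91) = 61.778.
The smallest integer exceeding 61.778 is 62.

k = 62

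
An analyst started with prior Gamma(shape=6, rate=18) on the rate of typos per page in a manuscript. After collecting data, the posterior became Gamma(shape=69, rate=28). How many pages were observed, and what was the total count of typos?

n = 10 pages with total 63 typos

A Gamma(α, β) prior (rate parametrization) on a Poisson rate with n observations summing to S gives posterior Gamma(α+S, β+n).
Matching: Σxᵢ = 69 − 6 = 63 and n = 28 − 18 = 10.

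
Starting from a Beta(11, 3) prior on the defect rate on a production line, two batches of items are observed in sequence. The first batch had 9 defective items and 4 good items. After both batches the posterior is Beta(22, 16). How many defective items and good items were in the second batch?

2 defective items and 9 good items

Sequential conjugate updates are equivalent to a single update on the pooled data, so total successes = posterior α − prior α and total failures = posterior β − prior β.
Total across both batches: 22−11=11 defective items, 16−3=13 good items.
Subtract the first batch: 11−9=2 defective items and 13−4=9 good items.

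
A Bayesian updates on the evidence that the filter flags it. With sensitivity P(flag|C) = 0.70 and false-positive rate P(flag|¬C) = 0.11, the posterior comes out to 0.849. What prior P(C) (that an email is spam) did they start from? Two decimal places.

In odds form, posterior odds = prior odds × likelihood ratio, so prior odds = posterior odds ÷ LR.
Posterior odds = 0.849/(1−0.849) = 5.6225. LR = 0.70/0.11 = 6.3636.
Prior odds = 5.6225/6.3636 = 0.8835, so P(C) = 0.8835/(1+0.8835) ≈ 0.47.

P(C) = 0.47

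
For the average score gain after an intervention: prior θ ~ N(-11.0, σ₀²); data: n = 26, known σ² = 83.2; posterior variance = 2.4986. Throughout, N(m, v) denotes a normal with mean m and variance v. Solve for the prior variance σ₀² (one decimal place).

σ₀² = 11.4

For the Normal–Normal model with known σ², precisions add: τ_n = τ₀ + n/σ².
So 1/σ₀² = 1/2.4986 − 26/83.2 = 0.400224 − 0.312500 = 0.087724.
Hence σ₀² = 1/0.087724 ≈ 11.4.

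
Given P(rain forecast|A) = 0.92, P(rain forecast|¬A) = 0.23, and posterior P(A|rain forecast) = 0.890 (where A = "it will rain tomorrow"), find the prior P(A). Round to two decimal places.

In odds form, posterior odds = prior odds × likelihood ratio, so prior odds = posterior odds ÷ LR.
Posterior odds = 0.890/(1−0.890) = 8.0909. LR = 0.92/0.23 = 4.0000.
Prior odds = 8.0909/4.0000 = 2.0227, so P(A) = 2.0227/(1+2.0227) ≈ 0.67.

P(A) = 0.67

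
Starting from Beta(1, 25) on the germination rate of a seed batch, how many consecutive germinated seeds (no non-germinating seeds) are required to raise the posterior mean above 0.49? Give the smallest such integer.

After k germinated seeds and 0 non-germinating seeds the posterior is Beta(1+k, 25), with mean (1+k)/(1+25+k).
Set (1+k)/(26+k) > 0.49 and solve: k > (0.49·26 − 1)/(1 − 0.49) = 23.020.
The smallest integer exceeding 23.020 is 24.

k = 24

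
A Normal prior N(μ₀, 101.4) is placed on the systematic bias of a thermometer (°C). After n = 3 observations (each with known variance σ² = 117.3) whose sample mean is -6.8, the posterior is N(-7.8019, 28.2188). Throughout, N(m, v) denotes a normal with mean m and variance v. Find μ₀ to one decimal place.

μ₀ = -10.4

The posterior mean is a precision-weighted average: μ_n = (τ₀μ₀ + τ_data·x̄)/(τ₀+τ_data), with τ₀=1/σ₀² and τ_data=n/σ².
Here τ₀ = 1/101.4 = 0.009862 and τ_data = 3/117.3 = 0.025575, so τ_n = 0.035437.
Rearranging for μ₀: μ₀ = (μ_n·τ_n − τ_data·x̄)/τ₀ = (-7.8019·0.035437 − 0.025575·-6.8) / 0.009862 = -0.102566/0.009862 ≈ -10.4.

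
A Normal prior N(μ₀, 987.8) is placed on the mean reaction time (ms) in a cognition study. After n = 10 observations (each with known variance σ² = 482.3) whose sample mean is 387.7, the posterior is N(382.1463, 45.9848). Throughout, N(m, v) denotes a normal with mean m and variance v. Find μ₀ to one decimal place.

μ₀ = 268.4

With known observation variance, the Normal–Normal posterior has precision τ_n = τ₀ + n/σ² and mean μ_n = (τ₀μ₀ + (n/σ²)x̄)/τ_n.
Here τ₀ = 1/987.8 = 0.001012 and τ_data = 10/482.3 = 0.020734, so τ_n = 0.021746.
Rearranging for μ₀: μ₀ = (μ_n·τ_n − τ_data·x̄)/τ₀ = (382.1463·0.021746 − 0.020734·387.7) / 0.001012 = 0.271582/0.001012 ≈ 268.4.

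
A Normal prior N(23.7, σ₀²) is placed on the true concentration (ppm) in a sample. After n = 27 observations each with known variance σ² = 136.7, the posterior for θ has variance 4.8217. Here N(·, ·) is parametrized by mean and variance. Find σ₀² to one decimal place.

Posterior precision equals prior precision plus data precision: 1/σ_n² = 1/σ₀² + n/σ².
So 1/σ₀² = 1/4.8217 − 27/136.7 = 0.207396 − 0.197513 = 0.009883.
Hence σ₀² = 1/0.009883 ≈ 101.2.

σ₀² = 101.2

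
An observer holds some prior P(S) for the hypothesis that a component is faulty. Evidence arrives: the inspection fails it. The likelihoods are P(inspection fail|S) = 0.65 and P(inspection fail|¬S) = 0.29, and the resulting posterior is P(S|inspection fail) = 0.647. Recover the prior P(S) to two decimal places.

In odds form, posterior odds = prior odds × likelihood ratio, so prior odds = posterior odds ÷ LR.
Posterior odds = 0.647/(1−0.647) = 1.8329. LR = 0.65/0.29 = 2.2414.
Prior odds = 1.8329/2.2414 = 0.8177, so P(S) = 0.8177/(1+0.8177) ≈ 0.45.

P(S) = 0.45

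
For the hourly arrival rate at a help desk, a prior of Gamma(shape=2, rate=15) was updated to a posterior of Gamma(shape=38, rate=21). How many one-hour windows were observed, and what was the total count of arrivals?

n = 6 one-hour windows with total 36 arrivals

A Gamma(α, β) prior (rate parametrization) on a Poisson rate with n observations summing to S gives posterior Gamma(α+S, β+n).
Matching: Σxᵢ = 38 − 2 = 36 and n = 21 − 15 = 6.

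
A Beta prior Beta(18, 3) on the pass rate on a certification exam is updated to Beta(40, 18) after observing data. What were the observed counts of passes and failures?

22 passes and 15 failures

Under Beta–binomial conjugacy the posterior parameters are (α+s, β+f).
Match parameters: s=40−18=22, f=18−3=15.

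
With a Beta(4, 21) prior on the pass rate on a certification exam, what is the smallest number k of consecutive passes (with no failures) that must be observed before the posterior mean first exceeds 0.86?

After k passes and 0 failures the posterior is Beta(4+k, 21), with mean (4+k)/(4+21+k).
Set (4+k)/(25+k) > 0.86 and solve: k > (0.86·25 − 4)/(1 − 0.86) = 125.000.
The smallest integer exceeding 125.000 is 126, and checking k=126: (130)/(151) = 0.8609 > 0.86.

k = 126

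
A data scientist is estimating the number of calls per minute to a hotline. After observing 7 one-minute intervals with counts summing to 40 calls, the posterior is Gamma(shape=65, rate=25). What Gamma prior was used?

A Gamma(α, β) prior (rate parametrization) on a Poisson rate with n observations summing to S gives posterior Gamma(α+S, β+n).
So α = 65 − 40 = 25 and β = 25 − 7 = 18.

Gamma(shape=25, rate=18)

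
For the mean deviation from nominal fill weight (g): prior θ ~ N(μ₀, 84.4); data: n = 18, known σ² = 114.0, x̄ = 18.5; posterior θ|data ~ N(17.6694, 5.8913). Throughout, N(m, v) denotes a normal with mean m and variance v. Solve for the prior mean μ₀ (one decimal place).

μ₀ = 6.6

The posterior mean is a precision-weighted average: μ_n = (τ₀μ₀ + τ_data·x̄)/(τ₀+τ_data), with τ₀=1/σ₀² and τ_data=n/σ².
Here τ₀ = 1/84.4 = 0.011848 and τ_data = 18/114.0 = 0.157895, so τ_n = 0.169743.
Rearranging for μ₀: μ₀ = (μ_n·τ_n − τ_data·x̄)/τ₀ = (17.6694·0.169743 − 0.157895·18.5) / 0.011848 = 0.078199/0.011848 ≈ 6.6.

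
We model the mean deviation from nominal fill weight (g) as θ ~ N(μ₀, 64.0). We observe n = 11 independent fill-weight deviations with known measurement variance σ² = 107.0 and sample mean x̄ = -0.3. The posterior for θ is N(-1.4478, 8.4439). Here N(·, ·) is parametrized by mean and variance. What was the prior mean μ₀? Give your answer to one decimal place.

With known observation variance, the Normal–Normal posterior has precision τ_n = τ₀ + n/σ² and mean μ_n = (τ₀μ₀ + (n/σ²)x̄)/τ_n.
Here τ₀ = 1/64.0 = 0.015625 and τ_data = 11/107.0 = 0.102804, so τ_n = 0.118429.
Rearranging for μ₀: μ₀ = (μ_n·τ_n − τ_data·x̄)/τ₀ = (-1.4478·0.118429 − 0.102804·-0.3) / 0.015625 = -0.140620/0.015625 ≈ -9.0.

μ₀ = -9.0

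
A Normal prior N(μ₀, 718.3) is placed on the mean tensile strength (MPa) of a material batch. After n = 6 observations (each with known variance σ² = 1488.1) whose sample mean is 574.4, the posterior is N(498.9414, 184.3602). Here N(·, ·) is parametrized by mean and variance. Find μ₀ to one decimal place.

The posterior mean is a precision-weighted average: μ_n = (τ₀μ₀ + τ_data·x̄)/(τ₀+τ_data), with τ₀=1/σ₀² and τ_data=n/σ².
Here τ₀ = 1/718.3 = 0.001392 and τ_data = 6/1488.1 = 0.004032, so τ_n = 0.005424.
Rearranging for μ₀: μ₀ = (μ_n·τ_n − τ_data·x̄)/τ₀ = (498.9414·0.005424 − 0.004032·574.4) / 0.001392 = 0.390277/0.001392 ≈ 280.4.

μ₀ = 280.4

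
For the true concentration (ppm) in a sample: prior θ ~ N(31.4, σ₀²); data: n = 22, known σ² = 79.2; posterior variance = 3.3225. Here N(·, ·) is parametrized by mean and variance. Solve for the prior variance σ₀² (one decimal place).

σ₀² = 43.1

For the Normal–Normal model with known σ², precisions add: τ_n = τ₀ + n/σ².
So 1/σ₀² = 1/3.3225 − 22/79.2 = 0.300978 − 0.277778 = 0.023200.
Hence σ₀² = 1/0.023200 ≈ 43.1.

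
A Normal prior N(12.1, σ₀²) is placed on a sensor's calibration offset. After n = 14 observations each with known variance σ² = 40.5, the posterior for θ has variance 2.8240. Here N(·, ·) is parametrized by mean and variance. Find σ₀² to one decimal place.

Posterior precision equals prior precision plus data precision: 1/σ_n² = 1/σ₀² + n/σ².
So 1/σ₀² = 1/2.8240 − 14/40.5 = 0.354108 − 0.345679 = 0.008429.
Hence σ₀² = 1/0.008429 ≈ 118.6.

σ₀² = 118.6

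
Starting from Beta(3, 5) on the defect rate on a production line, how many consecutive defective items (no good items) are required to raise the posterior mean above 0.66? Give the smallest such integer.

k = 7

After k defective items and 0 good items the posterior is Beta(3+k, 5), with mean (3+k)/(3+5+k).
Set (3+k)/(8+k) > 0.66 and solve: k > (0.66·8 − 3)/(1 − 0.66) = 6.706.
The smallest integer exceeding 6.706 is 7.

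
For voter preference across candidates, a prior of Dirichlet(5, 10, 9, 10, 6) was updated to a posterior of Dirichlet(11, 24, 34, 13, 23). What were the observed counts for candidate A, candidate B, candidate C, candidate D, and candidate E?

counts (6, 14, 25, 3, 17)

For a Dirichlet(α) prior with multinomial counts c, the posterior is Dirichlet(α + c) componentwise.
Counts are posterior − prior componentwise: 11−5=6, 24−10=14, 34−9=25, 13−10=3, 23−6=17.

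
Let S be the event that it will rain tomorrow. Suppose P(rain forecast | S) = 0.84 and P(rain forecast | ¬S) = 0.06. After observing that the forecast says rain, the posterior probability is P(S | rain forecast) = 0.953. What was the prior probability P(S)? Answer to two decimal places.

P(S) = 0.59

Bayes' rule in odds form gives O(S|E) = O(S)·[P(E|S)/P(E|¬S)], hence O(S) = O(S|E)/LR.
Posterior odds = 0.953/(1−0.953) = 20.2766. LR = 0.84/0.06 = 14.0000.
Prior odds = 20.2766/14.0000 = 1.4483, so P(S) = 1.4483/(1+1.4483) ≈ 0.59.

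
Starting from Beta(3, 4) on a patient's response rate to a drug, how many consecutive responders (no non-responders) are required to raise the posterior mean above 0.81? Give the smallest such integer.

After k responders and 0 non-responders the posterior is Beta(3+k, 4), with mean (3+k)/(3+4+k).
Set (3+k)/(7+k) > 0.81 and solve: k > (0.81·7 − 3)/(1 − 0.81) = 14.053.
The smallest integer exceeding 14.053 is 15.

k = 15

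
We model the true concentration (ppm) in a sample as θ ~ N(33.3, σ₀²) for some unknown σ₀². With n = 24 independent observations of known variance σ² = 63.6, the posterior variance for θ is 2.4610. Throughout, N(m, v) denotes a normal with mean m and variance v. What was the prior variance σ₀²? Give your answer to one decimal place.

Posterior precision equals prior precision plus data precision: 1/σ_n² = 1/σ₀² + n/σ².
So 1/σ₀² = 1/2.4610 − 24/63.6 = 0.406339 − 0.377358 = 0.028981.
Hence σ₀² = 1/0.028981 ≈ 34.5.

σ₀² = 34.5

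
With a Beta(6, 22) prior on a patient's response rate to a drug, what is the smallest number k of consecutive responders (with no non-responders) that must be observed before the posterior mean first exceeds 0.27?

After k responders and 0 non-responders the posterior is Beta(6+k, 22), with mean (6+k)/(6+22+k).
Set (6+k)/(28+k) > 0.27 and solve: k > (0.27·28 − 6)/(1 − 0.27) = 2.137.
The smallest integer exceeding 2.137 is 3, and checking k=3: (9)/(31) = 0.2903 > 0.27.

k = 3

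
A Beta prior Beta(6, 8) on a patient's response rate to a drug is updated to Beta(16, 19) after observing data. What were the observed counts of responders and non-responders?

Under Beta–binomial conjugacy the posterior parameters are (a+s, b+f).
So s = 16 − 6 = 10 and f = 19 − 8 = 11.

10 responders and 11 non-responders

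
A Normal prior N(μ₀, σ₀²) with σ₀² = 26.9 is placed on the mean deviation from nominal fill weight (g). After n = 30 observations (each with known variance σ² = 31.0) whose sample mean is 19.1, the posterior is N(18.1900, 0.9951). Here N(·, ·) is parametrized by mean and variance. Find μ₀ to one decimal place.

μ₀ = -5.5

The posterior mean is a precision-weighted average: μ_n = (τ₀μ₀ + τ_data·x̄)/(τ₀+τ_data), with τ₀=1/σ₀² and τ_data=n/σ².
Here τ₀ = 1/26.9 = 0.037175 and τ_data = 30/31.0 = 0.967742, so τ_n = 1.004917.
Rearranging for μ₀: μ₀ = (μ_n·τ_n − τ_data·x̄)/τ₀ = (18.1900·1.004917 − 0.967742·19.1) / 0.037175 = -0.204432/0.037175 ≈ -5.5.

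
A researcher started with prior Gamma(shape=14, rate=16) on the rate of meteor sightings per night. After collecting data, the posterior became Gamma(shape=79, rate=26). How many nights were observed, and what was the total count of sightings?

A Gamma(α, β) prior (rate parametrization) on a Poisson rate with n observations summing to S gives posterior Gamma(α+S, β+n).
Matching: Σxᵢ = 79 − 14 = 65 and n = 26 − 16 = 10.

n = 10 nights with total 65 sightings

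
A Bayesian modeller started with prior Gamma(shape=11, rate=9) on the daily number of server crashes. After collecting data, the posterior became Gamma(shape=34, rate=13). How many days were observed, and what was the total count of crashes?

A Gamma(α, β) prior (rate parametrization) on a Poisson rate with n observations summing to S gives posterior Gamma(α+S, β+n).
Matching: Σxᵢ = 34 − 11 = 23 and n = 13 − 9 = 4.

n = 4 days with total 23 crashes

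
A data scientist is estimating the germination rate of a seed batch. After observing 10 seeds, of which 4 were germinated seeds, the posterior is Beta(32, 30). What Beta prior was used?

Beta(28, 24)

Beta is conjugate to the binomial likelihood: posterior = Beta(α+s, β+f).
So α = 32 − 4 = 28 and β = 30 − 6 = 24.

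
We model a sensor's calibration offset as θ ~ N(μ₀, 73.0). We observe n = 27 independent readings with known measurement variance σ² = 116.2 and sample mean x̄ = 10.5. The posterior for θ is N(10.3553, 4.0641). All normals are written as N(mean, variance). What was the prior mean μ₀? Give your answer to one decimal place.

With known observation variance, the Normal–Normal posterior has precision τ_n = τ₀ + n/σ² and mean μ_n = (τ₀μ₀ + (n/σ²)x̄)/τ_n.
Here τ₀ = 1/73.0 = 0.013699 and τ_data = 27/116.2 = 0.232358, so τ_n = 0.246057.
Rearranging for μ₀: μ₀ = (μ_n·τ_n − τ_data·x̄)/τ₀ = (10.3553·0.246057 − 0.232358·10.5) / 0.013699 = 0.108235/0.013699 ≈ 7.9.

μ₀ = 7.9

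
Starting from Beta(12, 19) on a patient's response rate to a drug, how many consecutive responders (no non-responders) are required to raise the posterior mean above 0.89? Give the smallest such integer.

After k responders and 0 non-responders the posterior is Beta(12+k, 19), with mean (12+k)/(12+19+k).
Set (12+k)/(31+k) > 0.89 and solve: k > (0.89·31 − 12)/(1 − 0.89) = 141.727.
The smallest integer exceeding 141.727 is 142, and checking k=142: (154)/(173) = 0.8902 > 0.89.

k = 142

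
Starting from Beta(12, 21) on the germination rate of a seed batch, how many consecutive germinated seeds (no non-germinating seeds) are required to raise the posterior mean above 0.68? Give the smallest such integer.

After k germinated seeds and 0 non-germinating seeds the posterior is Beta(12+k, 21), with mean (12+k)/(12+21+k).
Set (12+k)/(33+k) > 0.68 and solve: k > (0.68·33 − 12)/(1 − 0.68) = 32.625.
The smallest integer exceeding 32.625 is 33, and checking k=33: (45)/(66) = 0.6818 > 0.68.

k = 33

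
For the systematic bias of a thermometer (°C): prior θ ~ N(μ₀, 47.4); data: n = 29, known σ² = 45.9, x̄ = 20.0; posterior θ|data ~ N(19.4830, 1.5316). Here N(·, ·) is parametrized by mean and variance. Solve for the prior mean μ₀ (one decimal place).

μ₀ = 4.0

The posterior mean is a precision-weighted average: μ_n = (τ₀μ₀ + τ_data·x̄)/(τ₀+τ_data), with τ₀=1/σ₀² and τ_data=n/σ².
Here τ₀ = 1/47.4 = 0.021097 and τ_data = 29/45.9 = 0.631808, so τ_n = 0.652905.
Rearranging for μ₀: μ₀ = (μ_n·τ_n − τ_data·x̄)/τ₀ = (19.4830·0.652905 − 0.631808·20.0) / 0.021097 = 0.084388/0.021097 ≈ 4.0.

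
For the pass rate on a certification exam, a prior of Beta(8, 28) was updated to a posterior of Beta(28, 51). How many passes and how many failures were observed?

Beta is conjugate to the binomial likelihood: posterior = Beta(α+s, β+f).
Match parameters: s=28−8=20, f=51−28=23.

20 passes and 23 failures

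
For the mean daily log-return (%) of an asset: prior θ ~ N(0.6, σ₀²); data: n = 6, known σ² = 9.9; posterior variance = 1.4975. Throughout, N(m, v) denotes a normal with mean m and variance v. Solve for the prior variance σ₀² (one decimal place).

Posterior precision equals prior precision plus data precision: 1/σ_n² = 1/σ₀² + n/σ².
So 1/σ₀² = 1/1.4975 − 6/9.9 = 0.667780 − 0.606061 = 0.061719.
Hence σ₀² = 1/0.061719 ≈ 16.2.

σ₀² = 16.2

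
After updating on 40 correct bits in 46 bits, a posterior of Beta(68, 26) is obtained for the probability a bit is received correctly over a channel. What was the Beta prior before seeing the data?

Under Beta–binomial conjugacy the posterior parameters are (α+s, β+f).
Subtract the data counts: 68−40=28, 26−6=20.

Beta(28, 20)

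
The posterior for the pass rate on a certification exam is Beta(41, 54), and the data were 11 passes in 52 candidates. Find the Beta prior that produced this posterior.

Beta is conjugate to the binomial likelihood: posterior = Beta(a+s, b+f).
So a = 41 − 11 = 30 and b = 54 − 41 = 13.

Beta(30, 13)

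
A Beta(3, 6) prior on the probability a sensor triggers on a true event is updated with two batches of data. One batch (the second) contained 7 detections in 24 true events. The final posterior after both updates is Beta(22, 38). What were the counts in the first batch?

Sequential conjugate updates are equivalent to a single update on the pooled data, so total successes = posterior α − prior α and total failures = posterior β − prior β.
Total across both batches: 22−3=19 detections, 38−6=32 misses.
Subtract the second batch: 19−7=12 detections and 32−17=15 misses.

12 detections and 15 misses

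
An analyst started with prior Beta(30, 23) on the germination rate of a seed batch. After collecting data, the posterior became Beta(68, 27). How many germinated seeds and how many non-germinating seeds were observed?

38 germinated seeds and 4 non-germinating seeds

A Beta(α, β) prior with s successes and f failures in binomial data gives a Beta(α+s, β+f) posterior.
Match parameters: s=68−30=38, f=27−23=4.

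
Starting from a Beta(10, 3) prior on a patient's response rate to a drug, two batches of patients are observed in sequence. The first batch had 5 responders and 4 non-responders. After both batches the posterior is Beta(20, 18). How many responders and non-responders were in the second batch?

5 responders and 11 non-responders

Because Beta–binomial updating is additive in the counts, the combined data contributed (α_post−α_prior, β_post−β_prior) successes and failures.
Total across both batches: 20−10=10 responders, 18−3=15 non-responders.
Subtract the first batch: 10−5=5 responders and 15−4=11 non-responders.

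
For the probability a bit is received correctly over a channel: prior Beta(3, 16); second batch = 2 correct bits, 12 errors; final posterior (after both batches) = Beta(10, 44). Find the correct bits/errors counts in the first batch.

Because Beta–binomial updating is additive in the counts, the combined data contributed (α_post−α_prior, β_post−β_prior) successes and failures.
Total across both batches: 10−3=7 correct bits, 44−16=28 errors.
Subtract the second batch: 7−2=5 correct bits and 28−12=16 errors.

5 correct bits and 16 errors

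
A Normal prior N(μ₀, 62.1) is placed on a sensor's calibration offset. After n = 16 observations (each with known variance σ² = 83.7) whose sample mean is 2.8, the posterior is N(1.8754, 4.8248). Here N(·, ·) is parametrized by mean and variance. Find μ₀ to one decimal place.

The posterior mean is a precision-weighted average: μ_n = (τ₀μ₀ + τ_data·x̄)/(τ₀+τ_data), with τ₀=1/σ₀² and τ_data=n/σ².
Here τ₀ = 1/62.1 = 0.016103 and τ_data = 16/83.7 = 0.191159, so τ_n = 0.207262.
Rearranging for μ₀: μ₀ = (μ_n·τ_n − τ_data·x̄)/τ₀ = (1.8754·0.207262 − 0.191159·2.8) / 0.016103 = -0.146546/0.016103 ≈ -9.1.

μ₀ = -9.1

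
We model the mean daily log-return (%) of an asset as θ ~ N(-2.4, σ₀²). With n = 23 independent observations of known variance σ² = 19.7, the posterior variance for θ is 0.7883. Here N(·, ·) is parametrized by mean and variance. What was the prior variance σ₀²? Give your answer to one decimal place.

Posterior precision equals prior precision plus data precision: 1/σ_n² = 1/σ₀² + n/σ².
So 1/σ₀² = 1/0.7883 − 23/19.7 = 1.268553 − 1.167513 = 0.101040.
Hence σ₀² = 1/0.101040 ≈ 9.9.

σ₀² = 9.9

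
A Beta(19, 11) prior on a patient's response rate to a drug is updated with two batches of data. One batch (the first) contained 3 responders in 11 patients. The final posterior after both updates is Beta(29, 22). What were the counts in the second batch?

Sequential conjugate updates are equivalent to a single update on the pooled data, so total successes = posterior α − prior α and total failures = posterior β − prior β.
Total across both batches: 29−19=10 responders, 22−11=11 non-responders.
Subtract the first batch: 10−3=7 responders and 11−8=3 non-responders.

7 responders and 3 non-responders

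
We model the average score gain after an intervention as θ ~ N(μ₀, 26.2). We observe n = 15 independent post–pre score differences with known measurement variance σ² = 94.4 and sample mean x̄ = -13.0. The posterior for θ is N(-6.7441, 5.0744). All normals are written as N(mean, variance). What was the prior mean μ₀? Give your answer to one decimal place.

With known observation variance, the Normal–Normal posterior has precision τ_n = τ₀ + n/σ² and mean μ_n = (τ₀μ₀ + (n/σ²)x̄)/τ_n.
Here τ₀ = 1/26.2 = 0.038168 and τ_data = 15/94.4 = 0.158898, so τ_n = 0.197066.
Rearranging for μ₀: μ₀ = (μ_n·τ_n − τ_data·x̄)/τ₀ = (-6.7441·0.197066 − 0.158898·-13.0) / 0.038168 = 0.736641/0.038168 ≈ 19.3.

μ₀ = 19.3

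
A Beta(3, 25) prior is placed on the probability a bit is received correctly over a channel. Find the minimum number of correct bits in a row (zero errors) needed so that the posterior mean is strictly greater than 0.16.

k = 2

After k correct bits and 0 errors the posterior is Beta(3+k, 25), with mean (3+k)/(3+25+k).
Set (3+k)/(28+k) > 0.16 and solve: k > (0.16·28 − 3)/(1 − 0.16) = 1.762.
The smallest integer exceeding 1.762 is 2, and checking k=2: (5)/(30) = 0.1667 > 0.16.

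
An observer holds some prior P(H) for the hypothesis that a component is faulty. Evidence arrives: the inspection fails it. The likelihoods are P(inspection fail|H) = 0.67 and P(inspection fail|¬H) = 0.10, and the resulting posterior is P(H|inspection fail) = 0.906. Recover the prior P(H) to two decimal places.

Bayes' rule in odds form gives O(H|E) = O(H)·[P(E|H)/P(E|¬H)], hence O(H) = O(H|E)/LR.
Posterior odds = 0.906/(1−0.906) = 9.6383. LR = 0.67/0.10 = 6.7000.
Prior odds = 9.6383/6.7000 = 1.4386, so P(H) = 1.4386/(1+1.4386) ≈ 0.59.

P(H) = 0.59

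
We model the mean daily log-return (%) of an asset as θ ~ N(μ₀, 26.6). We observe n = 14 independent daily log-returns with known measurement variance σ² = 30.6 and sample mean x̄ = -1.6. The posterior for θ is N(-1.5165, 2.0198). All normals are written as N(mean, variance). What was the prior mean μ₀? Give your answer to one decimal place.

μ₀ = -0.5

The posterior mean is a precision-weighted average: μ_n = (τ₀μ₀ + τ_data·x̄)/(τ₀+τ_data), with τ₀=1/σ₀² and τ_data=n/σ².
Here τ₀ = 1/26.6 = 0.037594 and τ_data = 14/30.6 = 0.457516, so τ_n = 0.495110.
Rearranging for μ₀: μ₀ = (μ_n·τ_n − τ_data·x̄)/τ₀ = (-1.5165·0.495110 − 0.457516·-1.6) / 0.037594 = -0.018809/0.037594 ≈ -0.5.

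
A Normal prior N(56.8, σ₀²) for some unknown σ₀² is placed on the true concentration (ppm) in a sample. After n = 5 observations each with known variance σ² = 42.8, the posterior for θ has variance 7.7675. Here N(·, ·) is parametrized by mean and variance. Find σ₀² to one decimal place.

σ₀² = 83.9

Posterior precision equals prior precision plus data precision: 1/σ_n² = 1/σ₀² + n/σ².
So 1/σ₀² = 1/7.7675 − 5/42.8 = 0.128742 − 0.116822 = 0.011920.
Hence σ₀² = 1/0.011920 ≈ 83.9.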